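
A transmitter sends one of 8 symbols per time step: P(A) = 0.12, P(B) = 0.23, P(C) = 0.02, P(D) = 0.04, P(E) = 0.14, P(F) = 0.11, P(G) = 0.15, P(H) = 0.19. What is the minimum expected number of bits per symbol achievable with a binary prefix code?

Repeatedly combine the two least-probable nodes; the expected code length is the sum of the merged weights.
merge 1/50 + 1/25 → 3/50
merge 3/50 + 11/100 → 17/100
merge 3/25 + 7/50 → 13/50
merge 3/20 + 17/100 → 8/25
merge 19/100 + 23/100 → 21/50
merge 13/50 + 8/25 → 29/50
merge 21/50 + 29/50 → 1
L = 3/50 + 17/100 + 13/50 + 8/25 + 21/50 + 29/50 + 1 = 281/100 = 2.81 bits/symbol.

2.81 bits/symbol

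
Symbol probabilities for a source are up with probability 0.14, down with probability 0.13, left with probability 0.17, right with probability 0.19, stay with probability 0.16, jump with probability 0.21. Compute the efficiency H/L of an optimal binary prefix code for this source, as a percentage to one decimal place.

98.7%

Entropy H = −Σ p log₂ p ≈ 2.5654 bits.
Huffman merges: 13/100+7/50→27/100; 4/25+17/100→33/100; 19/100+21/100→2/5; 27/100+33/100→3/5; 2/5+3/5→1. L = 13/5 ≈ 2.6000.
Efficiency = H/L = 2.5654/2.6000 = 98.7%.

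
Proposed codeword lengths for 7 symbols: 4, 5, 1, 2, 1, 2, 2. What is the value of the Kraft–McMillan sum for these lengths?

1.84375

With common denominator 2^5 = 32: Σ 2^(−ℓᵢ) = 2/32 + 1/32 + 16/32 + 8/32 + 16/32 + 8/32 + 8/32 = 59/32 = 1.84375.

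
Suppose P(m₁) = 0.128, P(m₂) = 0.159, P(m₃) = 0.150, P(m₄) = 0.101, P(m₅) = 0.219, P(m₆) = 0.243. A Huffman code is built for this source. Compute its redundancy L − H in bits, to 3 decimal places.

Entropy H = −Σ p log₂ p ≈ 2.5218 bits.
Huffman merges: 101/1000+16/125→229/1000; 3/20+159/1000→309/1000; 219/1000+229/1000→56/125; 243/1000+309/1000→69/125; 56/125+69/125→1. L = 1269/500 ≈ 2.5380.
L − H = 2.5380 − 2.5218 = 0.016 bits.

0.016 bits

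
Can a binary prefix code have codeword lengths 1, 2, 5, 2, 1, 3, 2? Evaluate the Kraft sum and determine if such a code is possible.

With common denominator 2^5 = 32: Σ 2^(−ℓᵢ) = 16/32 + 8/32 + 1/32 + 8/32 + 16/32 + 4/32 + 8/32 = 61/32 = 1.90625.
Kraft's inequality requires Σ ≤ 1; here Σ = 1.90625 > 1, so no such prefix code exists.

1.90625; no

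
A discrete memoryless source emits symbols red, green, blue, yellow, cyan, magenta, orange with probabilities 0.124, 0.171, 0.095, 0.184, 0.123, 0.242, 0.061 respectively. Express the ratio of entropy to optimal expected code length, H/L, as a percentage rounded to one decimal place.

Entropy H = −Σ p log₂ p ≈ 2.6945 bits.
Huffman merges: 61/1000+19/200→39/250; 123/1000+31/250→247/1000; 39/250+171/1000→327/1000; 23/125+121/500→213/500; 247/1000+327/1000→287/500; 213/500+287/500→1. L = 273/100 ≈ 2.7300.
Efficiency = H/L = 2.6945/2.7300 = 98.7%.

98.7%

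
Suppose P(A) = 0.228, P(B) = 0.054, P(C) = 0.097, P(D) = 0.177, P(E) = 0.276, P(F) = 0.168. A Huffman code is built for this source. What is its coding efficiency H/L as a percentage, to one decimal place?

Entropy H = −Σ p log₂ p ≈ 2.4273 bits.
Huffman merges: 27/500+97/1000→151/1000; 151/1000+21/125→319/1000; 177/1000+57/250→81/200; 69/250+319/1000→119/200; 81/200+119/200→1. L = 247/100 ≈ 2.4700.
Efficiency = H/L = 2.4273/2.4700 = 98.3%.

98.3%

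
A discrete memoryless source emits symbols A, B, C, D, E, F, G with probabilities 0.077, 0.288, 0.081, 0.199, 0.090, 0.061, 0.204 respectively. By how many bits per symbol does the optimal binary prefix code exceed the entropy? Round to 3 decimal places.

Entropy H = −Σ p log₂ p ≈ 2.5859 bits.
Huffman merges: 61/1000+77/1000→69/500; 81/1000+9/100→171/1000; 69/500+171/1000→309/1000; 199/1000+51/250→403/1000; 36/125+309/1000→597/1000; 403/1000+597/1000→1. L = 1309/500 ≈ 2.6180.
L − H = 2.6180 − 2.5859 = 0.032 bits.

0.032 bits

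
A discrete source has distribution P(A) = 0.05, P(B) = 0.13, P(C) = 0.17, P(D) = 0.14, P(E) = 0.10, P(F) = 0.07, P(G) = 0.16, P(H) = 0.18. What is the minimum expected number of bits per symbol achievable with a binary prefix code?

2.94 bits/symbol

Repeatedly combine the two least-probable nodes; the expected code length is the sum of the merged weights.
merge 1/20 + 7/100 → 3/25
merge 1/10 + 3/25 → 11/50
merge 13/100 + 7/50 → 27/100
merge 4/25 + 17/100 → 33/100
merge 9/50 + 11/50 → 2/5
merge 27/100 + 33/100 → 3/5
merge 2/5 + 3/5 → 1
L = 3/25 + 11/50 + 27/100 + 33/100 + 2/5 + 3/5 + 1 = 147/50 = 2.94 bits/symbol.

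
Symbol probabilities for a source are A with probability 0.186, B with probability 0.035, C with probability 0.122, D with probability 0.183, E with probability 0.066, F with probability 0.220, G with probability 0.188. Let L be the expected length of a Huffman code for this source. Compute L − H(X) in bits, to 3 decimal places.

Entropy H = −Σ p log₂ p ≈ 2.6320 bits.
Huffman merges: 7/200+33/500→101/1000; 101/1000+61/500→223/1000; 183/1000+93/500→369/1000; 47/250+11/50→51/125; 223/1000+369/1000→74/125; 51/125+74/125→1. L = 2693/1000 ≈ 2.6930.
L − H = 2.6930 − 2.6320 = 0.061 bits.

0.061 bits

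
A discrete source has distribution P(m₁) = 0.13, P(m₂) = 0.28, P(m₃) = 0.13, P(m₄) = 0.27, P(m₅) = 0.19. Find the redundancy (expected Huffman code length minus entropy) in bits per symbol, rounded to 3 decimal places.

0.015 bits

Entropy H = −Σ p log₂ p ≈ 2.2448 bits.
Huffman merges: 13/100+13/100→13/50; 19/100+13/50→9/20; 27/100+7/25→11/20; 9/20+11/20→1. L = 113/50 ≈ 2.2600.
L − H = 2.2600 − 2.2448 = 0.015 bits.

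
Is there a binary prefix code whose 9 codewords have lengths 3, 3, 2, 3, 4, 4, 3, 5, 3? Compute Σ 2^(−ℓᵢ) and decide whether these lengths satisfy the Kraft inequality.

1.03125; no

With common denominator 2^5 = 32: Σ 2^(−ℓᵢ) = 4/32 + 4/32 + 8/32 + 4/32 + 2/32 + 2/32 + 4/32 + 1/32 + 4/32 = 33/32 = 1.03125.
Kraft's inequality requires Σ ≤ 1; here Σ = 1.03125 > 1, so no such prefix code exists.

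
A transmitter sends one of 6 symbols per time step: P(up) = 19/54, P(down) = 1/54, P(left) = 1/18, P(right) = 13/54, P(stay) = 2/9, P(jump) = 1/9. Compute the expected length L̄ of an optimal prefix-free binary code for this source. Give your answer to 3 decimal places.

2.259 bits/symbol

Repeatedly combine the two least-probable nodes; the expected code length is the sum of the merged weights.
merge 1/54 + 1/18 → 2/27
merge 2/27 + 1/9 → 5/27
merge 5/27 + 2/9 → 11/27
merge 13/54 + 19/54 → 16/27
merge 11/27 + 16/27 → 1
L = 2/27 + 5/27 + 11/27 + 16/27 + 1 = 61/27 ≈ 2.259 bits/symbol.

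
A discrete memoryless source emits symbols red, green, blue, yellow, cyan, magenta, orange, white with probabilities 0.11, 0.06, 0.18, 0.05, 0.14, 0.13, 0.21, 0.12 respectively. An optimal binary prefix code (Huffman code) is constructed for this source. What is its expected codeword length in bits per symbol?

2.9 bits/symbol

Repeatedly combine the two least-probable nodes; the expected code length is the sum of the merged weights.
merge 1/20 + 3/50 → 11/100
merge 11/100 + 11/100 → 11/50
merge 3/25 + 13/100 → 1/4
merge 7/50 + 9/50 → 8/25
merge 21/100 + 11/50 → 43/100
merge 1/4 + 8/25 → 57/100
merge 43/100 + 57/100 → 1
L = 11/100 + 11/50 + 1/4 + 8/25 + 43/100 + 57/100 + 1 = 29/10 = 2.9 bits/symbol.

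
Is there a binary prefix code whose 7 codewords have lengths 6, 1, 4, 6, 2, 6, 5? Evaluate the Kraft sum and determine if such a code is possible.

0.890625; yes

With common denominator 2^6 = 64: Σ 2^(−ℓᵢ) = 1/64 + 32/64 + 4/64 + 1/64 + 16/64 + 1/64 + 2/64 = 57/64 = 0.890625.
Kraft's inequality requires Σ ≤ 1; here Σ = 0.890625 ≤ 1, so such a prefix code exists.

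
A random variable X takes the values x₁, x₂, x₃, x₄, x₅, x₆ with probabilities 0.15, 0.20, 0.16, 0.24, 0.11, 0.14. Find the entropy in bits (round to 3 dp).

2.539 bits

H = −Σ pᵢ log₂ pᵢ.
−0.15·log₂(0.15) = 0.4105
−0.20·log₂(0.20) = 0.4644
−0.16·log₂(0.16) = 0.4230
−0.24·log₂(0.24) = 0.4941
−0.11·log₂(0.11) = 0.3503
−0.14·log₂(0.14) = 0.3971
Sum ≈ 2.5395 → 2.539 bits.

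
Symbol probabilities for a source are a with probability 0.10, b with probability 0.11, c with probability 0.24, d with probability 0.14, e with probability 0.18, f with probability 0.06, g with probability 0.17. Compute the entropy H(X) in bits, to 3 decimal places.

H = −Σ pᵢ log₂ pᵢ.
−0.10·log₂(0.10) = 0.3322
−0.11·log₂(0.11) = 0.3503
−0.24·log₂(0.24) = 0.4941
−0.14·log₂(0.14) = 0.3971
−0.18·log₂(0.18) = 0.4453
−0.06·log₂(0.06) = 0.2435
−0.17·log₂(0.17) = 0.4346
Sum ≈ 2.6972 → 2.697 bits.

2.697 bits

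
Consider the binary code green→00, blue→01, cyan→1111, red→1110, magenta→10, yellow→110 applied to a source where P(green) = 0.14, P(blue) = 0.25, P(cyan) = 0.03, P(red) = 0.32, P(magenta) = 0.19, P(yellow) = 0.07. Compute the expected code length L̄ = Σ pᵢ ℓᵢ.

L̄ = Σ pᵢ·ℓᵢ = 0.14·2 + 0.25·2 + 0.03·4 + 0.32·4 + 0.19·2 + 0.07·3 = 2.77 bits/symbol.

2.77 bits/symbol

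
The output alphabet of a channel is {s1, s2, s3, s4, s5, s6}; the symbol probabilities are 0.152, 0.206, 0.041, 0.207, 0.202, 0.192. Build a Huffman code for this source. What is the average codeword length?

Repeatedly combine the two least-probable nodes; the expected code length is the sum of the merged weights.
merge 41/1000 + 19/125 → 193/1000
merge 24/125 + 193/1000 → 77/200
merge 101/500 + 103/500 → 51/125
merge 207/1000 + 77/200 → 74/125
merge 51/125 + 74/125 → 1
L = 193/1000 + 77/200 + 51/125 + 74/125 + 1 = 1289/500 = 2.578 bits/symbol.

2.578 bits/symbol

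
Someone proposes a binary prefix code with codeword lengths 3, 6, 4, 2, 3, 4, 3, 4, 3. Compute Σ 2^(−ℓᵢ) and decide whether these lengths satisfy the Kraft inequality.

With common denominator 2^6 = 64: Σ 2^(−ℓᵢ) = 8/64 + 1/64 + 4/64 + 16/64 + 8/64 + 4/64 + 8/64 + 4/64 + 8/64 = 61/64 = 0.953125.
Kraft's inequality requires Σ ≤ 1; here Σ = 0.953125 ≤ 1, so such a prefix code exists.

0.953125; yes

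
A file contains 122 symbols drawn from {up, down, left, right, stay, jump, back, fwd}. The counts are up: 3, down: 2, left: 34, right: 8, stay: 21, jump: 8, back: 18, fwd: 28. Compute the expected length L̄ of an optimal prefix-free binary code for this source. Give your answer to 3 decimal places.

2.639 bits/symbol

Probabilities are the counts divided by 122.
Repeatedly combine the two least-probable nodes; the expected code length is the sum of the merged weights.
merge 1/61 + 3/122 → 5/122
merge 5/122 + 4/61 → 13/122
merge 4/61 + 13/122 → 21/122
merge 9/61 + 21/122 → 39/122
merge 21/122 + 14/61 → 49/122
merge 17/61 + 39/122 → 73/122
merge 49/122 + 73/122 → 1
L = 5/122 + 13/122 + 21/122 + 39/122 + 49/122 + 73/122 + 1 = 161/61 ≈ 2.639 bits/symbol.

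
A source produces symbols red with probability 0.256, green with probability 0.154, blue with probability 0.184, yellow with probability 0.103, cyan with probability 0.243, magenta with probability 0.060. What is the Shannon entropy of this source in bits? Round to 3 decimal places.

H = −Σ pᵢ log₂ pᵢ.
−0.256·log₂(0.256) = 0.5032
−0.154·log₂(0.154) = 0.4156
−0.184·log₂(0.184) = 0.4494
−0.103·log₂(0.103) = 0.3378
−0.243·log₂(0.243) = 0.4960
−0.060·log₂(0.060) = 0.2435
Sum ≈ 2.4455 → 2.446 bits.

2.446 bits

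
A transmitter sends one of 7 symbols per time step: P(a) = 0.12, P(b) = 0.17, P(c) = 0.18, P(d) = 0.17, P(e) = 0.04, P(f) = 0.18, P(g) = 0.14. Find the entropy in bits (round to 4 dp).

H = −Σ pᵢ log₂ pᵢ.
−0.12·log₂(0.12) = 0.3671
−0.17·log₂(0.17) = 0.4346
−0.18·log₂(0.18) = 0.4453
−0.17·log₂(0.17) = 0.4346
−0.04·log₂(0.04) = 0.1858
−0.18·log₂(0.18) = 0.4453
−0.14·log₂(0.14) = 0.3971
Sum ≈ 2.7097 → 2.7097 bits.

2.7097 bits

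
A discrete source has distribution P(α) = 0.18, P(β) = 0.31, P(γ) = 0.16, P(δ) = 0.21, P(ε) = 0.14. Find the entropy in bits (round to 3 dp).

H = −Σ pᵢ log₂ pᵢ.
−0.18·log₂(0.18) = 0.4453
−0.31·log₂(0.31) = 0.5238
−0.16·log₂(0.16) = 0.4230
−0.21·log₂(0.21) = 0.4728
−0.14·log₂(0.14) = 0.3971
Sum ≈ 2.2621 → 2.262 bits.

2.262 bits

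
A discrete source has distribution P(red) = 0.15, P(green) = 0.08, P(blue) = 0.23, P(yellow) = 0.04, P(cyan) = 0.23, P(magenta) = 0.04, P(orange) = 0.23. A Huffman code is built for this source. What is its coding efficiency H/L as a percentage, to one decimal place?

99.5%

Entropy H = −Σ p log₂ p ≈ 2.5366 bits.
Huffman merges: 1/25+1/25→2/25; 2/25+2/25→4/25; 3/20+4/25→31/100; 23/100+23/100→23/50; 23/100+31/100→27/50; 23/50+27/50→1. L = 51/20 ≈ 2.5500.
Efficiency = H/L = 2.5366/2.5500 = 99.5%.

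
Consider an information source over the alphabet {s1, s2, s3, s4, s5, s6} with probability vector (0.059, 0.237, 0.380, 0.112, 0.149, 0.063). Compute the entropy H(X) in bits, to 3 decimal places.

2.278 bits

H = −Σ pᵢ log₂ pᵢ.
−0.059·log₂(0.059) = 0.2409
−0.237·log₂(0.237) = 0.4923
−0.380·log₂(0.380) = 0.5305
−0.112·log₂(0.112) = 0.3537
−0.149·log₂(0.149) = 0.4092
−0.063·log₂(0.063) = 0.2513
Sum ≈ 2.2779 → 2.278 bits.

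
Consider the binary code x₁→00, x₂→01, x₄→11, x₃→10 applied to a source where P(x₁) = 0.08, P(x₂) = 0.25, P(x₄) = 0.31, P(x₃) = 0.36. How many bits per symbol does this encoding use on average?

L̄ = Σ pᵢ·ℓᵢ = 0.08·2 + 0.25·2 + 0.31·2 + 0.36·2 = 2 bits/symbol.

2 bits/symbol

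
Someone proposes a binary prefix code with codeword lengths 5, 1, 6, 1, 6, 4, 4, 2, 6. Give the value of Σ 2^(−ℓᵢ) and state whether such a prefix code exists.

With common denominator 2^6 = 64: Σ 2^(−ℓᵢ) = 2/64 + 32/64 + 1/64 + 32/64 + 1/64 + 4/64 + 4/64 + 16/64 + 1/64 = 93/64 = 1.453125.
Kraft's inequality requires Σ ≤ 1; here Σ = 1.453125 > 1, so no such prefix code exists.

1.453125; no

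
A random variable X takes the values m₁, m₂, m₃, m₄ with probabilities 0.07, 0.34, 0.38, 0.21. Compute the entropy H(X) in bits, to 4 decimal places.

1.8010 bits

H = −Σ pᵢ log₂ pᵢ.
−0.07·log₂(0.07) = 0.2686
−0.34·log₂(0.34) = 0.5292
−0.38·log₂(0.38) = 0.5305
−0.21·log₂(0.21) = 0.4728
Sum ≈ 1.8010 → 1.8010 bits.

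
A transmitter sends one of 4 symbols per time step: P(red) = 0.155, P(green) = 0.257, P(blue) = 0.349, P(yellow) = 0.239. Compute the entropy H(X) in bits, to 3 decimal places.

1.944 bits

H = −Σ pᵢ log₂ pᵢ.
−0.155·log₂(0.155) = 0.4169
−0.257·log₂(0.257) = 0.5038
−0.349·log₂(0.349) = 0.5300
−0.239·log₂(0.239) = 0.4935
Sum ≈ 1.9442 → 1.944 bits.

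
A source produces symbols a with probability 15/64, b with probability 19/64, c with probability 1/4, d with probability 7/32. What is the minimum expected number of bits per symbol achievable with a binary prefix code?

2 bits/symbol

Repeatedly combine the two least-probable nodes; the expected code length is the sum of the merged weights.
merge 7/32 + 15/64 → 29/64
merge 1/4 + 19/64 → 35/64
merge 29/64 + 35/64 → 1
L = 29/64 + 35/64 + 1 = 2 bits/symbol.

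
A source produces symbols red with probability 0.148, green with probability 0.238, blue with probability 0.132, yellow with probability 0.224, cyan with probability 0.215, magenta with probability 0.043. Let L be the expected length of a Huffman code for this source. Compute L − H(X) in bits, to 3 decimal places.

Entropy H = −Σ p log₂ p ≈ 2.4419 bits.
Huffman merges: 43/1000+33/250→7/40; 37/250+7/40→323/1000; 43/200+28/125→439/1000; 119/500+323/1000→561/1000; 439/1000+561/1000→1. L = 1249/500 ≈ 2.4980.
L − H = 2.4980 − 2.4419 = 0.056 bits.

0.056 bits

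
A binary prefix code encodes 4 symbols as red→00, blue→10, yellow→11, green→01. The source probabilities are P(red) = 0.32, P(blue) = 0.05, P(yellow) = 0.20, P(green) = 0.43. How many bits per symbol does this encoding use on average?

2 bits/symbol

L̄ = Σ pᵢ·ℓᵢ = 0.32·2 + 0.05·2 + 0.20·2 + 0.43·2 = 2 bits/symbol.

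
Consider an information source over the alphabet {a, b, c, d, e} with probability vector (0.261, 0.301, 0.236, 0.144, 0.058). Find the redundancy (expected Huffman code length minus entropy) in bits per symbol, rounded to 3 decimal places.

0.042 bits

Entropy H = −Σ p log₂ p ≈ 2.1596 bits.
Huffman merges: 29/500+18/125→101/500; 101/500+59/250→219/500; 261/1000+301/1000→281/500; 219/500+281/500→1. L = 1101/500 ≈ 2.2020.
L − H = 2.2020 − 2.1596 = 0.042 bits.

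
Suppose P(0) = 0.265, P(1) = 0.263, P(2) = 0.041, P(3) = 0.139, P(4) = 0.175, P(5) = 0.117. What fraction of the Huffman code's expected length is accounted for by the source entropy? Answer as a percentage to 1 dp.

97.8%

Entropy H = −Σ p log₂ p ≈ 2.4014 bits.
Huffman merges: 41/1000+117/1000→79/500; 139/1000+79/500→297/1000; 7/40+263/1000→219/500; 53/200+297/1000→281/500; 219/500+281/500→1. L = 491/200 ≈ 2.4550.
Efficiency = H/L = 2.4014/2.4550 = 97.8%.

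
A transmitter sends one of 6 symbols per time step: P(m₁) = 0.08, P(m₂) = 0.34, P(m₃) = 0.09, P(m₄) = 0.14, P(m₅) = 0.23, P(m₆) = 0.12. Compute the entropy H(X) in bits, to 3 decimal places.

2.385 bits

H = −Σ pᵢ log₂ pᵢ.
−0.08·log₂(0.08) = 0.2915
−0.34·log₂(0.34) = 0.5292
−0.09·log₂(0.09) = 0.3127
−0.14·log₂(0.14) = 0.3971
−0.23·log₂(0.23) = 0.4877
−0.12·log₂(0.12) = 0.3671
Sum ≈ 2.3852 → 2.385 bits.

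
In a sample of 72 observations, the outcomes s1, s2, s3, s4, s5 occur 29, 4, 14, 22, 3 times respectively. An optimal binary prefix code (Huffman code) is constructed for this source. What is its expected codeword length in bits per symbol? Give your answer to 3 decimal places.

1.986 bits/symbol

Probabilities are the counts divided by 72.
Repeatedly combine the two least-probable nodes; the expected code length is the sum of the merged weights.
merge 1/24 + 1/18 → 7/72
merge 7/72 + 7/36 → 7/24
merge 7/24 + 11/36 → 43/72
merge 29/72 + 43/72 → 1
L = 7/72 + 7/24 + 43/72 + 1 = 143/72 ≈ 1.986 bits/symbol.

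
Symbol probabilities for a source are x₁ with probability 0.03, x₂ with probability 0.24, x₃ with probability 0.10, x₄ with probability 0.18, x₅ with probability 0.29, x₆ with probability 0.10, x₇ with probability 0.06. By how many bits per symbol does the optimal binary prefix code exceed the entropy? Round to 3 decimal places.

0.043 bits

Entropy H = −Σ p log₂ p ≈ 2.5170 bits.
Huffman merges: 3/100+3/50→9/100; 9/100+1/10→19/100; 1/10+9/50→7/25; 19/100+6/25→43/100; 7/25+29/100→57/100; 43/100+57/100→1. L = 64/25 ≈ 2.5600.
L − H = 2.5600 − 2.5170 = 0.043 bits.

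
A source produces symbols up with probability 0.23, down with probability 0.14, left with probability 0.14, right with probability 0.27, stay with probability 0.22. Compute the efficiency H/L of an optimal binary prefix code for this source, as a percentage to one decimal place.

99.7%

Entropy H = −Σ p log₂ p ≈ 2.2725 bits.
Huffman merges: 7/50+7/50→7/25; 11/50+23/100→9/20; 27/100+7/25→11/20; 9/20+11/20→1. L = 57/25 ≈ 2.2800.
Efficiency = H/L = 2.2725/2.2800 = 99.7%.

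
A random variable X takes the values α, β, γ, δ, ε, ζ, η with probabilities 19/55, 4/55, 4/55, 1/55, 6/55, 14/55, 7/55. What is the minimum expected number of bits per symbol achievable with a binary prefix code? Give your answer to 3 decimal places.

2.491 bits/symbol

Repeatedly combine the two least-probable nodes; the expected code length is the sum of the merged weights.
merge 1/55 + 4/55 → 1/11
merge 4/55 + 1/11 → 9/55
merge 6/55 + 7/55 → 13/55
merge 9/55 + 13/55 → 2/5
merge 14/55 + 19/55 → 3/5
merge 2/5 + 3/5 → 1
L = 1/11 + 9/55 + 13/55 + 2/5 + 3/5 + 1 = 137/55 ≈ 2.491 bits/symbol.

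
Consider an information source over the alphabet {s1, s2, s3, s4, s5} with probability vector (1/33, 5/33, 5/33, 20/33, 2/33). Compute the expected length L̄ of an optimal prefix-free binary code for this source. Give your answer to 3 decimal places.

Repeatedly combine the two least-probable nodes; the expected code length is the sum of the merged weights.
merge 1/33 + 2/33 → 1/11
merge 1/11 + 5/33 → 8/33
merge 5/33 + 8/33 → 13/33
merge 13/33 + 20/33 → 1
L = 1/11 + 8/33 + 13/33 + 1 = 19/11 ≈ 1.727 bits/symbol.

1.727 bits/symbol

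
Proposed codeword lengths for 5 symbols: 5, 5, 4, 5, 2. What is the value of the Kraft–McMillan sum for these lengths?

0.40625

With common denominator 2^5 = 32: Σ 2^(−ℓᵢ) = 1/32 + 1/32 + 2/32 + 1/32 + 8/32 = 13/32 = 0.40625.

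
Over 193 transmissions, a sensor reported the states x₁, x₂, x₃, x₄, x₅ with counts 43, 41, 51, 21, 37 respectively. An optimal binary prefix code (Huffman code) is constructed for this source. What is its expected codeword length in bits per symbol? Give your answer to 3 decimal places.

Probabilities are the counts divided by 193.
Repeatedly combine the two least-probable nodes; the expected code length is the sum of the merged weights.
merge 21/193 + 37/193 → 58/193
merge 41/193 + 43/193 → 84/193
merge 51/193 + 58/193 → 109/193
merge 84/193 + 109/193 → 1
L = 58/193 + 84/193 + 109/193 + 1 = 444/193 ≈ 2.301 bits/symbol.

2.301 bits/symbol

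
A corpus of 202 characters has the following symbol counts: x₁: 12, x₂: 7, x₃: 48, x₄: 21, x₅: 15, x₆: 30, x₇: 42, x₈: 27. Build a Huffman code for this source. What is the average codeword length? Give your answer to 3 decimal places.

Probabilities are the counts divided by 202.
Repeatedly combine the two least-probable nodes; the expected code length is the sum of the merged weights.
merge 7/202 + 6/101 → 19/202
merge 15/202 + 19/202 → 17/101
merge 21/202 + 27/202 → 24/101
merge 15/101 + 17/101 → 32/101
merge 21/101 + 24/101 → 45/101
merge 24/101 + 32/101 → 56/101
merge 45/101 + 56/101 → 1
L = 19/202 + 17/101 + 24/101 + 32/101 + 45/101 + 56/101 + 1 = 569/202 ≈ 2.817 bits/symbol.

2.817 bits/symbol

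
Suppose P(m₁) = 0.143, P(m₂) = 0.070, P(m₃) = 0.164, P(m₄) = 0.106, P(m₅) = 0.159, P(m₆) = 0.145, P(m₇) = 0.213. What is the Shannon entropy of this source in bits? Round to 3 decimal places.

2.742 bits

H = −Σ pᵢ log₂ pᵢ.
−0.143·log₂(0.143) = 0.4012
−0.070·log₂(0.070) = 0.2686
−0.164·log₂(0.164) = 0.4278
−0.106·log₂(0.106) = 0.3432
−0.159·log₂(0.159) = 0.4218
−0.145·log₂(0.145) = 0.4040
−0.213·log₂(0.213) = 0.4752
Sum ≈ 2.7417 → 2.742 bits.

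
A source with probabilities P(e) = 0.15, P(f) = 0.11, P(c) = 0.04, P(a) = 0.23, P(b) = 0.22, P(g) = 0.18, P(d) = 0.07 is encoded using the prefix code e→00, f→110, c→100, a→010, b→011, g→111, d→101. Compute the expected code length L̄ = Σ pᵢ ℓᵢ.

2.85 bits/symbol

L̄ = Σ pᵢ·ℓᵢ = 0.15·2 + 0.11·3 + 0.04·3 + 0.23·3 + 0.22·3 + 0.18·3 + 0.07·3 = 2.85 bits/symbol.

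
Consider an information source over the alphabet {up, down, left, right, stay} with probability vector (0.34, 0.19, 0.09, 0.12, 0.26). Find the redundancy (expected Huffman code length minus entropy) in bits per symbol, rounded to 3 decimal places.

Entropy H = −Σ p log₂ p ≈ 2.1694 bits.
Huffman merges: 9/100+3/25→21/100; 19/100+21/100→2/5; 13/50+17/50→3/5; 2/5+3/5→1. L = 221/100 ≈ 2.2100.
L − H = 2.2100 − 2.1694 = 0.041 bits.

0.041 bits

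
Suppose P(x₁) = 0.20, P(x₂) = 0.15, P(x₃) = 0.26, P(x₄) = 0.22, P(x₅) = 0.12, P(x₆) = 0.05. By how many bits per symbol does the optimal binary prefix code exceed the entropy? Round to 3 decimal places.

0.046 bits

Entropy H = −Σ p log₂ p ≈ 2.4440 bits.
Huffman merges: 1/20+3/25→17/100; 3/20+17/100→8/25; 1/5+11/50→21/50; 13/50+8/25→29/50; 21/50+29/50→1. L = 249/100 ≈ 2.4900.
L − H = 2.4900 − 2.4440 = 0.046 bits.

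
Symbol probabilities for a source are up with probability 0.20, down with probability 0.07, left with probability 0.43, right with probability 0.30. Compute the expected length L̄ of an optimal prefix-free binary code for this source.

Repeatedly combine the two least-probable nodes; the expected code length is the sum of the merged weights.
merge 7/100 + 1/5 → 27/100
merge 27/100 + 3/10 → 57/100
merge 43/100 + 57/100 → 1
L = 27/100 + 57/100 + 1 = 46/25 = 1.84 bits/symbol.

1.84 bits/symbol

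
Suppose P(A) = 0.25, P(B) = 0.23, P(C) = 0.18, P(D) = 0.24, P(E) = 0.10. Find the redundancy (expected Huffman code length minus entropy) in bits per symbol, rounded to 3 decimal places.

Entropy H = −Σ p log₂ p ≈ 2.2593 bits.
Huffman merges: 1/10+9/50→7/25; 23/100+6/25→47/100; 1/4+7/25→53/100; 47/100+53/100→1. L = 57/25 ≈ 2.2800.
L − H = 2.2800 − 2.2593 = 0.021 bits.

0.021 bits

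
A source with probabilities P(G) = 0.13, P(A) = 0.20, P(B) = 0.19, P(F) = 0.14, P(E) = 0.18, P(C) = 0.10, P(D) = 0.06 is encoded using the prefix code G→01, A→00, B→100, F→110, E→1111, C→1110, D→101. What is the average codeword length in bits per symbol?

2.95 bits/symbol

L̄ = Σ pᵢ·ℓᵢ = 0.13·2 + 0.20·2 + 0.19·3 + 0.14·3 + 0.18·4 + 0.10·4 + 0.06·3 = 2.95 bits/symbol.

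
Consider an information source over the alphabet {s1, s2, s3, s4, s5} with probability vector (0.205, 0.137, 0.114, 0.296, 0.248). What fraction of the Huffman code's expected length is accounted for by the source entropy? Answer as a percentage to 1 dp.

99.4%

Entropy H = −Σ p log₂ p ≈ 2.2375 bits.
Huffman merges: 57/500+137/1000→251/1000; 41/200+31/125→453/1000; 251/1000+37/125→547/1000; 453/1000+547/1000→1. L = 2251/1000 ≈ 2.2510.
Efficiency = H/L = 2.2375/2.2510 = 99.4%.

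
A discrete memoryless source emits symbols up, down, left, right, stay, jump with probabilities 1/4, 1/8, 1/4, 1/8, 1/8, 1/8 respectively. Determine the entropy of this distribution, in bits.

2.5 bits

Each probability is a power of 1/2, so log₂(1/p) is an integer.
H = Σ p·log₂(1/p) = 1/4·2 + 1/8·3 + 1/4·2 + 1/8·3 + 1/8·3 + 1/8·3 = 2.5 bits.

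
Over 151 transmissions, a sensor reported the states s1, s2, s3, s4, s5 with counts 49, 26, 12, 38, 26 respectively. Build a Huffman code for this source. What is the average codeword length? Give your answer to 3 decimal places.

2.252 bits/symbol

Probabilities are the counts divided by 151.
Repeatedly combine the two least-probable nodes; the expected code length is the sum of the merged weights.
merge 12/151 + 26/151 → 38/151
merge 26/151 + 38/151 → 64/151
merge 38/151 + 49/151 → 87/151
merge 64/151 + 87/151 → 1
L = 38/151 + 64/151 + 87/151 + 1 = 340/151 ≈ 2.252 bits/symbol.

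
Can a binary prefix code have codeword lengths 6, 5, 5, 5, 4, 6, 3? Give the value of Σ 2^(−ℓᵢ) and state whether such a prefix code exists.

With common denominator 2^6 = 64: Σ 2^(−ℓᵢ) = 1/64 + 2/64 + 2/64 + 2/64 + 4/64 + 1/64 + 8/64 = 20/64 = 0.3125.
Kraft's inequality requires Σ ≤ 1; here Σ = 0.3125 ≤ 1, so such a prefix code exists.

0.3125; yes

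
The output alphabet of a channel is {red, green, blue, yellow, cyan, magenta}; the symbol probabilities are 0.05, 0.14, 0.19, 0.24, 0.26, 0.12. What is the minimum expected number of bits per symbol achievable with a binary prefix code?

Repeatedly combine the two least-probable nodes; the expected code length is the sum of the merged weights.
merge 1/20 + 3/25 → 17/100
merge 7/50 + 17/100 → 31/100
merge 19/100 + 6/25 → 43/100
merge 13/50 + 31/100 → 57/100
merge 43/100 + 57/100 → 1
L = 17/100 + 31/100 + 43/100 + 57/100 + 1 = 62/25 = 2.48 bits/symbol.

2.48 bits/symbol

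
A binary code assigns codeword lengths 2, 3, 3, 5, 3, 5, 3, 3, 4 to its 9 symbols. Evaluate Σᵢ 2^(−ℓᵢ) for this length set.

With common denominator 2^5 = 32: Σ 2^(−ℓᵢ) = 8/32 + 4/32 + 4/32 + 1/32 + 4/32 + 1/32 + 4/32 + 4/32 + 2/32 = 32/32 = 1.

1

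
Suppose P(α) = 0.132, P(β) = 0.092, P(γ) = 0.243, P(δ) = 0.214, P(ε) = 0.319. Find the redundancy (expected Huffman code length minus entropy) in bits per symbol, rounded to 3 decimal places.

0.024 bits

Entropy H = −Σ p log₂ p ≈ 2.2001 bits.
Huffman merges: 23/250+33/250→28/125; 107/500+28/125→219/500; 243/1000+319/1000→281/500; 219/500+281/500→1. L = 278/125 ≈ 2.2240.
L − H = 2.2240 − 2.2001 = 0.024 bits.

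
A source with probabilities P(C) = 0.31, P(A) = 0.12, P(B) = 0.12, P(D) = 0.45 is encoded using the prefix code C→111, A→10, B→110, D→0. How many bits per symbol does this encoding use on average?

L̄ = Σ pᵢ·ℓᵢ = 0.31·3 + 0.12·2 + 0.12·3 + 0.45·1 = 1.98 bits/symbol.

1.98 bits/symbol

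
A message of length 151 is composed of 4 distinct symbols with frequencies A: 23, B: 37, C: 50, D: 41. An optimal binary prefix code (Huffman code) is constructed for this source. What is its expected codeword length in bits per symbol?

2 bits/symbol

Probabilities are the counts divided by 151.
Repeatedly combine the two least-probable nodes; the expected code length is the sum of the merged weights.
merge 23/151 + 37/151 → 60/151
merge 41/151 + 50/151 → 91/151
merge 60/151 + 91/151 → 1
L = 60/151 + 91/151 + 1 = 2 bits/symbol.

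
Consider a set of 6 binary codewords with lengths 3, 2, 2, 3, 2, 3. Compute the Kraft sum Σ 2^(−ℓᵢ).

With common denominator 2^3 = 8: Σ 2^(−ℓᵢ) = 1/8 + 2/8 + 2/8 + 1/8 + 2/8 + 1/8 = 9/8 = 1.125.

1.125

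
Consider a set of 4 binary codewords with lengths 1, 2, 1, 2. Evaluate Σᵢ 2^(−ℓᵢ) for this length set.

With common denominator 2^2 = 4: Σ 2^(−ℓᵢ) = 2/4 + 1/4 + 2/4 + 1/4 = 6/4 = 1.5.

1.5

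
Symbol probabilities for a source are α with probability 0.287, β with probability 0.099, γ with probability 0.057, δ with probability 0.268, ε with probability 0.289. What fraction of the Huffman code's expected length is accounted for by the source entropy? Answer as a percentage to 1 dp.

Entropy H = −Σ p log₂ p ≈ 2.1094 bits.
Huffman merges: 57/1000+99/1000→39/250; 39/250+67/250→53/125; 287/1000+289/1000→72/125; 53/125+72/125→1. L = 539/250 ≈ 2.1560.
Efficiency = H/L = 2.1094/2.1560 = 97.8%.

97.8%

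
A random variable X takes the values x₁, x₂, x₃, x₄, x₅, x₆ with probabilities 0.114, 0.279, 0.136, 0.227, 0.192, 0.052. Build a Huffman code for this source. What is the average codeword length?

2.468 bits/symbol

Repeatedly combine the two least-probable nodes; the expected code length is the sum of the merged weights.
merge 13/250 + 57/500 → 83/500
merge 17/125 + 83/500 → 151/500
merge 24/125 + 227/1000 → 419/1000
merge 279/1000 + 151/500 → 581/1000
merge 419/1000 + 581/1000 → 1
L = 83/500 + 151/500 + 419/1000 + 581/1000 + 1 = 617/250 = 2.468 bits/symbol.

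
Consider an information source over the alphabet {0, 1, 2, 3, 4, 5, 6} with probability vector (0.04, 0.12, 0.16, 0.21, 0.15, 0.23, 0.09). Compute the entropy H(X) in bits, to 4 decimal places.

2.6595 bits

H = −Σ pᵢ log₂ pᵢ.
−0.04·log₂(0.04) = 0.1858
−0.12·log₂(0.12) = 0.3671
−0.16·log₂(0.16) = 0.4230
−0.21·log₂(0.21) = 0.4728
−0.15·log₂(0.15) = 0.4105
−0.23·log₂(0.23) = 0.4877
−0.09·log₂(0.09) = 0.3127
Sum ≈ 2.6595 → 2.6595 bits.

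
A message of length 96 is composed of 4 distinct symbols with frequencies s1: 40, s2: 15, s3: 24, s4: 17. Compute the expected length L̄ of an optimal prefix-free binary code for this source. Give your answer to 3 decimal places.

Probabilities are the counts divided by 96.
Repeatedly combine the two least-probable nodes; the expected code length is the sum of the merged weights.
merge 5/32 + 17/96 → 1/3
merge 1/4 + 1/3 → 7/12
merge 5/12 + 7/12 → 1
L = 1/3 + 7/12 + 1 = 23/12 ≈ 1.917 bits/symbol.

1.917 bits/symbol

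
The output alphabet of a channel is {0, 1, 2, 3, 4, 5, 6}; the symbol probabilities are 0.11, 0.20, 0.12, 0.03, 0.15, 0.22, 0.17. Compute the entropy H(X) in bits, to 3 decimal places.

H = −Σ pᵢ log₂ pᵢ.
−0.11·log₂(0.11) = 0.3503
−0.20·log₂(0.20) = 0.4644
−0.12·log₂(0.12) = 0.3671
−0.03·log₂(0.03) = 0.1518
−0.15·log₂(0.15) = 0.4105
−0.22·log₂(0.22) = 0.4806
−0.17·log₂(0.17) = 0.4346
Sum ≈ 2.6592 → 2.659 bits.

2.659 bits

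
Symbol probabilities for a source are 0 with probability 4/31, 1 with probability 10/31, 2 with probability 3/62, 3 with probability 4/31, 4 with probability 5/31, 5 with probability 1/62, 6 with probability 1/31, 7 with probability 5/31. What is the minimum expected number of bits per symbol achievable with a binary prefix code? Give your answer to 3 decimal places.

Repeatedly combine the two least-probable nodes; the expected code length is the sum of the merged weights.
merge 1/62 + 1/31 → 3/62
merge 3/62 + 3/62 → 3/31
merge 3/31 + 4/31 → 7/31
merge 4/31 + 5/31 → 9/31
merge 5/31 + 7/31 → 12/31
merge 9/31 + 10/31 → 19/31
merge 12/31 + 19/31 → 1
L = 3/62 + 3/31 + 7/31 + 9/31 + 12/31 + 19/31 + 1 = 165/62 ≈ 2.661 bits/symbol.

2.661 bits/symbol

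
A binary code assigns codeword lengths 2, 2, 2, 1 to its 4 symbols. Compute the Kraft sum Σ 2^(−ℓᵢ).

1.25

With common denominator 2^2 = 4: Σ 2^(−ℓᵢ) = 1/4 + 1/4 + 1/4 + 2/4 = 5/4 = 1.25.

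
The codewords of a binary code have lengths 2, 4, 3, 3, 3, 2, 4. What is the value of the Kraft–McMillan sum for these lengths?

1

With common denominator 2^4 = 16: Σ 2^(−ℓᵢ) = 4/16 + 1/16 + 2/16 + 2/16 + 2/16 + 4/16 + 1/16 = 16/16 = 1.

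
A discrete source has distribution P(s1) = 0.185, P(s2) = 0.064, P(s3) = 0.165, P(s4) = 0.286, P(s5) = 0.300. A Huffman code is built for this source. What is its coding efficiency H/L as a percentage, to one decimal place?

Entropy H = −Σ p log₂ p ≈ 2.1707 bits.
Huffman merges: 8/125+33/200→229/1000; 37/200+229/1000→207/500; 143/500+3/10→293/500; 207/500+293/500→1. L = 2229/1000 ≈ 2.2290.
Efficiency = H/L = 2.1707/2.2290 = 97.4%.

97.4%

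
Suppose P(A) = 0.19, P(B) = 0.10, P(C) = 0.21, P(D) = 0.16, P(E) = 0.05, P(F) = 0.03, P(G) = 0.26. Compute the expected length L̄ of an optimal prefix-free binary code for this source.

Repeatedly combine the two least-probable nodes; the expected code length is the sum of the merged weights.
merge 3/100 + 1/20 → 2/25
merge 2/25 + 1/10 → 9/50
merge 4/25 + 9/50 → 17/50
merge 19/100 + 21/100 → 2/5
merge 13/50 + 17/50 → 3/5
merge 2/5 + 3/5 → 1
L = 2/25 + 9/50 + 17/50 + 2/5 + 3/5 + 1 = 13/5 = 2.6 bits/symbol.

2.6 bits/symbol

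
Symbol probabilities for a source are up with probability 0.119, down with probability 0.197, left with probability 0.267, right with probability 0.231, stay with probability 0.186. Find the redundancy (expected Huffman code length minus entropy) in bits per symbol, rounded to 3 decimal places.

0.029 bits

Entropy H = −Σ p log₂ p ≈ 2.2755 bits.
Huffman merges: 119/1000+93/500→61/200; 197/1000+231/1000→107/250; 267/1000+61/200→143/250; 107/250+143/250→1. L = 461/200 ≈ 2.3050.
L − H = 2.3050 − 2.2755 = 0.029 bits.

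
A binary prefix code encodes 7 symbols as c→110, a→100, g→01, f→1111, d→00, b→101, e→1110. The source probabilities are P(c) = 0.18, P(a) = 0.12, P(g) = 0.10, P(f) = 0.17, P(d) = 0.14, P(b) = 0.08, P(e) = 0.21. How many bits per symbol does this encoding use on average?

L̄ = Σ pᵢ·ℓᵢ = 0.18·3 + 0.12·3 + 0.10·2 + 0.17·4 + 0.14·2 + 0.08·3 + 0.21·4 = 3.14 bits/symbol.

3.14 bits/symbol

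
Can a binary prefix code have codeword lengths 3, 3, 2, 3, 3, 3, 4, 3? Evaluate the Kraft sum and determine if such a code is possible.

With common denominator 2^4 = 16: Σ 2^(−ℓᵢ) = 2/16 + 2/16 + 4/16 + 2/16 + 2/16 + 2/16 + 1/16 + 2/16 = 17/16 = 1.0625.
Kraft's inequality requires Σ ≤ 1; here Σ = 1.0625 > 1, so no such prefix code exists.

1.0625; no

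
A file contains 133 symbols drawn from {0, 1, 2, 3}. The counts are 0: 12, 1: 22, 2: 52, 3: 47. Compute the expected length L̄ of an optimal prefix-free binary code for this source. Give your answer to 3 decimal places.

Probabilities are the counts divided by 133.
Repeatedly combine the two least-probable nodes; the expected code length is the sum of the merged weights.
merge 12/133 + 22/133 → 34/133
merge 34/133 + 47/133 → 81/133
merge 52/133 + 81/133 → 1
L = 34/133 + 81/133 + 1 = 248/133 ≈ 1.865 bits/symbol.

1.865 bits/symbol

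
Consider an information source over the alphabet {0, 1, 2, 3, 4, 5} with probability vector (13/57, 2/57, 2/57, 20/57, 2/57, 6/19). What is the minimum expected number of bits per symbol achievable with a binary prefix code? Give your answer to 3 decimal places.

Repeatedly combine the two least-probable nodes; the expected code length is the sum of the merged weights.
merge 2/57 + 2/57 → 4/57
merge 2/57 + 4/57 → 2/19
merge 2/19 + 13/57 → 1/3
merge 6/19 + 1/3 → 37/57
merge 20/57 + 37/57 → 1
L = 4/57 + 2/19 + 1/3 + 37/57 + 1 = 41/19 ≈ 2.158 bits/symbol.

2.158 bits/symbol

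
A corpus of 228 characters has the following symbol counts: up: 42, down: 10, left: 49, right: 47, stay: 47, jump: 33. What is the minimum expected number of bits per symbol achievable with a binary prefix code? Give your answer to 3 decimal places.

2.561 bits/symbol

Probabilities are the counts divided by 228.
Repeatedly combine the two least-probable nodes; the expected code length is the sum of the merged weights.
merge 5/114 + 11/76 → 43/228
merge 7/38 + 43/228 → 85/228
merge 47/228 + 47/228 → 47/114
merge 49/228 + 85/228 → 67/114
merge 47/114 + 67/114 → 1
L = 43/228 + 85/228 + 47/114 + 67/114 + 1 = 146/57 ≈ 2.561 bits/symbol.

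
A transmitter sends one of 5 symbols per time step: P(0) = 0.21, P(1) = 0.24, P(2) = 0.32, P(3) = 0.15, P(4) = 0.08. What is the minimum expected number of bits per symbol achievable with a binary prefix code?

2.23 bits/symbol

Repeatedly combine the two least-probable nodes; the expected code length is the sum of the merged weights.
merge 2/25 + 3/20 → 23/100
merge 21/100 + 23/100 → 11/25
merge 6/25 + 8/25 → 14/25
merge 11/25 + 14/25 → 1
L = 23/100 + 11/25 + 14/25 + 1 = 223/100 = 2.23 bits/symbol.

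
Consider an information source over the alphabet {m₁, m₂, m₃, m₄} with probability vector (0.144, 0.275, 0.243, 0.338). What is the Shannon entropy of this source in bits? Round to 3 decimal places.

1.940 bits

H = −Σ pᵢ log₂ pᵢ.
−0.144·log₂(0.144) = 0.4026
−0.275·log₂(0.275) = 0.5122
−0.243·log₂(0.243) = 0.4960
−0.338·log₂(0.338) = 0.5289
Sum ≈ 1.9397 → 1.940 bits.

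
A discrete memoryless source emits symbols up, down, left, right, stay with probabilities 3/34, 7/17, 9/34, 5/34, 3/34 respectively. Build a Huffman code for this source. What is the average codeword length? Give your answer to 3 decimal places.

2.088 bits/symbol

Repeatedly combine the two least-probable nodes; the expected code length is the sum of the merged weights.
merge 3/34 + 3/34 → 3/17
merge 5/34 + 3/17 → 11/34
merge 9/34 + 11/34 → 10/17
merge 7/17 + 10/17 → 1
L = 3/17 + 11/34 + 10/17 + 1 = 71/34 ≈ 2.088 bits/symbol.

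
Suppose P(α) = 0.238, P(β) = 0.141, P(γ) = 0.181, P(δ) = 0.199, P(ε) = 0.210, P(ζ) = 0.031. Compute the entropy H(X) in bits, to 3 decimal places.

2.429 bits

H = −Σ pᵢ log₂ pᵢ.
−0.238·log₂(0.238) = 0.4929
−0.141·log₂(0.141) = 0.3985
−0.181·log₂(0.181) = 0.4463
−0.199·log₂(0.199) = 0.4635
−0.210·log₂(0.210) = 0.4728
−0.031·log₂(0.031) = 0.1554
Sum ≈ 2.4294 → 2.429 bits.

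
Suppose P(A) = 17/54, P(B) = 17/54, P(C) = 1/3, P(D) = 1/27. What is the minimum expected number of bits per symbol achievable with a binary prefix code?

2 bits/symbol

Repeatedly combine the two least-probable nodes; the expected code length is the sum of the merged weights.
merge 1/27 + 17/54 → 19/54
merge 17/54 + 1/3 → 35/54
merge 19/54 + 35/54 → 1
L = 19/54 + 35/54 + 1 = 2 bits/symbol.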